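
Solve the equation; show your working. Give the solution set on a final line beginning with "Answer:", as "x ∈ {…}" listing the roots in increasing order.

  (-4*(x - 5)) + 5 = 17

Step 1. [(-4*(x - 5)) + 5 = 17] +5 is outermost — subtract 5 both sides, so sub: -4*(x - 5) = 12.
Step 2. [-4*(x - 5) = 12] leading coefficient -4: divide by -4 ⇒ div: x - 5 = -3.
Step 3. [x - 5 = -3] 5 comes off first (add 5). So sub: x = 2.

Answer: x ∈ {2}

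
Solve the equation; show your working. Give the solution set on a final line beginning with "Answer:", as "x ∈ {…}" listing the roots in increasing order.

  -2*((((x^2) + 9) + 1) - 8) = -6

Step 1. [-2*((((x^2) + 9) + 1) - 8) = -6] divide by the outer -2, so div: (((x^2) + 9) + 1) - 8 = 3.
Step 2. [(((x^2) + 9) + 1) - 8 = 3] 8 comes off first (add 8) ⇒ sub: ((x^2) + 9) + 1 = 11.
Step 3. [((x^2) + 9) + 1 = 11] the outer +1 inverts by subtracting 1 ⇒ sub: (x^2) + 9 = 10.
Step 4. [(x^2) + 9 = 10] the outer +9 inverts by subtracting 9, so sub: x^2 = 1.
Step 5. [x^2 = 1] √ both sides: 1 ≥ 0 gives two branches, so sqrt: x = 1 or -1.

Answer: x ∈ {-1, 1}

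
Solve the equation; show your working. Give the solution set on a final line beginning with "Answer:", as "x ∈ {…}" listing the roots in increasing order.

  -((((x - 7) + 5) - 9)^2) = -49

Step 1. [-((((x - 7) + 5) - 9)^2) = -49] leading − — multiply by −1 ⇒ neg: (((x - 7) + 5) - 9)^2 = 49.
Step 2. [(((x - 7) + 5) - 9)^2 = 49] 49 ≥ 0, LHS is (·)² — take ±√ ⇒ sqrt: ((x - 7) + 5) - 9 = 7 or -7.
Step 3. [((x - 7) + 5) - 9 = 7 or -7] 9 comes off first (add 9). So sub: (x - 7) + 5 = 16 or 2.
Step 4. [(x - 7) + 5 = 16 or 2] peel the +5: subtract 5 from each side, so sub: x - 7 = 11 or -3.
Step 5. [x - 7 = 11 or -3] -7 is outermost — add 7 both sides, so sub: x = 18 or 4.

Answer: x ∈ {4, 18}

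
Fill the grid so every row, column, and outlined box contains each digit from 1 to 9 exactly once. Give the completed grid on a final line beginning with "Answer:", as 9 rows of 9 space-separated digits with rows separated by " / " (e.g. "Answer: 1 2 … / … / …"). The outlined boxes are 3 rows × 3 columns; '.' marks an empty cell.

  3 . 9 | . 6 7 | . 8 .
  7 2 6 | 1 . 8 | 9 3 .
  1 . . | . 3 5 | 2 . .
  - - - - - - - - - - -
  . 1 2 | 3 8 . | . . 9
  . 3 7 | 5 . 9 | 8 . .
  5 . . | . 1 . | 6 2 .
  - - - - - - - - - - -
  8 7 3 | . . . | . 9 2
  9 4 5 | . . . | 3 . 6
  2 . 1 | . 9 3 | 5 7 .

Step 1. [r6c6∈{4}] r6c6 is down to just 4 ⇒ r6c6=4.
Step 2. [r2c5∈{4}] r2c5 is down to just 4. So r2c5=4.
Step 3. [r8c4∈{2,7,8}] in row 8, 8 fits only at r8c4. So r8c4=8.
Step 4. [r8c8∈{1}] r8c8's peers cover all but 1 ⇒ r8c8=1.
Step 5. [r5c8∈{4}] r5c8 is down to just 4 ⇒ r5c8=4.
Step 6. [r7c7∈{4}] r7c7 has the single candidate 4, so r7c7=4.
Step 7. [r1c9∈{1,4,5}] 4 has one home in row 1: r1c9, so r1c9=4.
Step 8. [r6c3∈{8}] r6c3 is down to just 8 ⇒ r6c3=8.
Step 9. [r4c6∈{6}] r4c6 has the single candidate 6, so r4c6=6.
Step 10. [r8c5∈{2,7}] row 8 places 7 nowhere but r8c5. So r8c5=7.
Step 11. [r6c4∈{7}] nothing but 7 survives at r6c4 ⇒ r6c4=7.
Step 12. [r9c4∈{4,6}] 4 has one home in row 9: r9c4. So r9c4=4.
Step 13. [r3c2∈{8}] only 8 remains possible at r3c2, so r3c2=8.
Step 14. [r7c5∈{5}] r7c5 is down to just 5 ⇒ r7c5=5.
Step 15. [r2c9∈{5}] nothing but 5 survives at r2c9, so r2c9=5.
Step 16. [r1c7∈{1}] r1c7 is down to just 1 ⇒ r1c7=1.
Step 17. [r9c9∈{8}] nothing but 8 survives at r9c9 ⇒ r9c9=8.
Step 18. [r9c2∈{6}] nothing but 6 survives at r9c2 ⇒ r9c2=6.
Step 19. [r3c4∈{9}] r3c4's peers cover all but 9. So r3c4=9.
Step 20. [r1c4∈{2}] r1c4 is down to just 2. So r1c4=2.
Step 21. [r3c9∈{7}] r3c9 has the single candidate 7 ⇒ r3c9=7.
Step 22. [r4c8∈{5}] r4c8 is down to just 5 ⇒ r4c8=5.
Step 23. [r6c9∈{3}] r6c9 is down to just 3, so r6c9=3.
Step 24. [r1c2∈{5}] r1c2 is down to just 5, so r1c2=5.
Step 25. [r5c1∈{6}] r5c1's peers cover all but 6. So r5c1=6.
Step 26. [r3c8∈{6}] only 6 remains possible at r3c8. So r3c8=6.
Step 27. [r3c3∈{4}] nothing but 4 survives at r3c3 ⇒ r3c3=4.
Step 28. [r5c5∈{2}] r5c5 is down to just 2, so r5c5=2.
Step 29. [r8c6∈{2}] r8c6 has the single candidate 2, so r8c6=2.
Step 30. [r7c6∈{1}] r7c6 has the single candidate 1 ⇒ r7c6=1.
Step 31. [r4c1∈{4}] r4c1's peers cover all but 4, so r4c1=4.
Step 32. [r4c7∈{7}] r4c7 is down to just 7 ⇒ r4c7=7.
Step 33. [r5c9∈{1}] r5c9 has the single candidate 1, so r5c9=1.
Step 34. [r6c2∈{9}] r6c2 is down to just 9 ⇒ r6c2=9.
Step 35. [r7c4∈{6}] nothing but 6 survives at r7c4 ⇒ r7c4=6.

Answer: 3 5 9 2 6 7 1 8 4 / 7 2 6 1 4 8 9 3 5 / 1 8 4 9 3 5 2 6 7 / 4 1 2 3 8 6 7 5 9 / 6 3 7 5 2 9 8 4 1 / 5 9 8 7 1 4 6 2 3 / 8 7 3 6 5 1 4 9 2 / 9 4 5 8 7 2 3 1 6 / 2 6 1 4 9 3 5 7 8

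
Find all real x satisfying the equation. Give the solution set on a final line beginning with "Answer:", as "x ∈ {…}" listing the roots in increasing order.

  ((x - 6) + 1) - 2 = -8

Step 1. [((x - 6) + 1) - 2 = -8] 2 comes off first (add 2) ⇒ sub: (x - 6) + 1 = -6.
Step 2. [(x - 6) + 1 = -6] the outer +1 inverts by subtracting 1, so sub: x - 6 = -7.
Step 3. [x - 6 = -7] peel the -6: add 6 from each side, so sub: x = -1.

Answer: x ∈ {-1}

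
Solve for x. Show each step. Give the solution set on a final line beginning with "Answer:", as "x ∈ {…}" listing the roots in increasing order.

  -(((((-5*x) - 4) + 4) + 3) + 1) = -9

Step 1. [-(((((-5*x) - 4) + 4) + 3) + 1) = -9] LHS negated; negate both sides. So neg: ((((-5*x) - 4) + 4) + 3) + 1 = 9.
Step 2. [((((-5*x) - 4) + 4) + 3) + 1 = 9] subtract 1: x sits inside (… + 1), so sub: (((-5*x) - 4) + 4) + 3 = 8.
Step 3. [(((-5*x) - 4) + 4) + 3 = 8] 3 comes off first (subtract 3) ⇒ sub: ((-5*x) - 4) + 4 = 5.
Step 4. [((-5*x) - 4) + 4 = 5] the outer +4 inverts by subtracting 4, so sub: (-5*x) - 4 = 1.
Step 5. [(-5*x) - 4 = 1] add 4: x sits inside (… - 4) ⇒ sub: -5*x = 5.
Step 6. [-5*x = 5] -5·(inner) — divide through by -5, so div: x = -1.

Answer: x ∈ {-1}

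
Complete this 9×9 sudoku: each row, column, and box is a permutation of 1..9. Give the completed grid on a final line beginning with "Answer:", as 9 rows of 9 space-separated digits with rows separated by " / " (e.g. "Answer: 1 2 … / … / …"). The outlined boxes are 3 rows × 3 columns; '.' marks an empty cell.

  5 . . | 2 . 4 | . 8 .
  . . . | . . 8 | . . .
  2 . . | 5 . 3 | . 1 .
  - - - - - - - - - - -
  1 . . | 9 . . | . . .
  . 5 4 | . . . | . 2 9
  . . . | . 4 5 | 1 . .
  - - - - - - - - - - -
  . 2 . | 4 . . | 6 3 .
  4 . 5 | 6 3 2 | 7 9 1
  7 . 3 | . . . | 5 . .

Step 1. [r9c2∈{1,6,8,9}] 6 has one home in row 9: r9c2 ⇒ r9c2=6.
Step 2. [r7c3∈{1,8,9}] across box 7, 1 lands solely at r7c3 ⇒ r7c3=1.
Step 3. [r7c1∈{8,9}] across box 7, 9 lands solely at r7c1 ⇒ r7c1=9.
Step 4. [r6c3∈{2,6,7,8,9}] 2 has one home in row 6: r6c3. So r6c3=2.
Step 5. [r6c2∈{3,7,8,9}] r6c2 is the only open cell in row 6 admitting 9, so r6c2=9.
Step 6. [r2c7∈{2,3,4,9}] 2 has one home in col 7: r2c7. So r2c7=2.
Step 7. [r7c9∈{8}] r7c9 has the single candidate 8. So r7c9=8.
Step 8. [r4c5∈{2,6,7,8}] in row 4, 2 fits only at r4c5. So r4c5=2.
Step 9. [r7c6∈{7}] r7c6 is down to just 7 ⇒ r7c6=7.
Step 10. [r4c6∈{6}] nothing but 6 survives at r4c6. So r4c6=6.
Step 11. [r5c1∈{3,6,8}] row 5 places 6 nowhere but r5c1. So r5c1=6.
Step 12. [r2c1∈{3}] nothing but 3 survives at r2c1. So r2c1=3.
Step 13. [r4c2∈{3,7,8}] across col 2, 3 lands solely at r4c2. So r4c2=3.
Step 14. [r4c3∈{7,8}] r4c3 is the only open cell in box 4 admitting 7 ⇒ r4c3=7.
Step 15. [r9c8∈{4}] r9c8 has the single candidate 4, so r9c8=4.
Step 16. [r5c6∈{1}] nothing but 1 survives at r5c6, so r5c6=1.
Step 17. [r3c3∈{6,8,9}] r3c3 is the only open cell in col 3 admitting 8, so r3c3=8.
Step 18. [r4c7∈{4,8}] in row 4, 8 fits only at r4c7. So r4c7=8.
Step 19. [r3c7∈{4,9}] across col 7, 4 lands solely at r3c7. So r3c7=4.
Step 20. [r3c5∈{6,7,9}] r3c5 is the only open cell in row 3 admitting 9. So r3c5=9.
Step 21. [r3c9∈{6,7}] row 3 places 6 nowhere but r3c9. So r3c9=6.
Step 22. [r5c7∈{3}] r5c7 is down to just 3, so r5c7=3.
Step 23. [r6c9∈{7}] only 7 remains possible at r6c9 ⇒ r6c9=7.
Step 24. [r2c8∈{5,7}] across col 8, 7 lands solely at r2c8, so r2c8=7.
Step 25. [r1c5∈{1,6,7}] in box 2, 7 fits only at r1c5. So r1c5=7.
Step 26. [r5c5∈{8}] r5c5 is down to just 8, so r5c5=8.
Step 27. [r2c4∈{1}] r2c4 is down to just 1 ⇒ r2c4=1.
Step 28. [r1c3∈{6,9}] row 1 places 6 nowhere but r1c3. So r1c3=6.
Step 29. [r2c9∈{5}] only 5 remains possible at r2c9, so r2c9=5.
Step 30. [r9c6∈{9}] r9c6 is down to just 9 ⇒ r9c6=9.
Step 31. [r3c2∈{7}] r3c2 has the single candidate 7. So r3c2=7.
Step 32. [r2c5∈{6}] nothing but 6 survives at r2c5, so r2c5=6.
Step 33. [r6c8∈{6}] r6c8 is down to just 6, so r6c8=6.
Step 34. [r7c5∈{5}] only 5 remains possible at r7c5 ⇒ r7c5=5.
Step 35. [r6c1∈{8}] r6c1 is down to just 8, so r6c1=8.
Step 36. [r5c4∈{7}] r5c4 is down to just 7. So r5c4=7.
Step 37. [r6c4∈{3}] nothing but 3 survives at r6c4. So r6c4=3.
Step 38. [r4c9∈{4}] r4c9's peers cover all but 4. So r4c9=4.
Step 39. [r9c4∈{8}] nothing but 8 survives at r9c4, so r9c4=8.
Step 40. [r8c2∈{8}] nothing but 8 survives at r8c2 ⇒ r8c2=8.
Step 41. [r1c7∈{9}] nothing but 9 survives at r1c7 ⇒ r1c7=9.
Step 42. [r9c9∈{2}] only 2 remains possible at r9c9, so r9c9=2.
Step 43. [r1c2∈{1}] r1c2 has the single candidate 1. So r1c2=1.
Step 44. [r2c2∈{4}] only 4 remains possible at r2c2 ⇒ r2c2=4.
Step 45. [r1c9∈{3}] only 3 remains possible at r1c9. So r1c9=3.
Step 46. [r4c8∈{5}] r4c8 has the single candidate 5. So r4c8=5.
Step 47. [r9c5∈{1}] r9c5 has the single candidate 1 ⇒ r9c5=1.
Step 48. [r2c3∈{9}] r2c3 is down to just 9, so r2c3=9.

Answer: 5 1 6 2 7 4 9 8 3 / 3 4 9 1 6 8 2 7 5 / 2 7 8 5 9 3 4 1 6 / 1 3 7 9 2 6 8 5 4 / 6 5 4 7 8 1 3 2 9 / 8 9 2 3 4 5 1 6 7 / 9 2 1 4 5 7 6 3 8 / 4 8 5 6 3 2 7 9 1 / 7 6 3 8 1 9 5 4 2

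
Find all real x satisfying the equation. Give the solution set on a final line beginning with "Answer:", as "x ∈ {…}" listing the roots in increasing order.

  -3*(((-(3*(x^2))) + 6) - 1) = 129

Step 1. [-3*(((-(3*(x^2))) + 6) - 1) = 129] -3·(inner) — divide through by -3. So div: ((-(3*(x^2))) + 6) - 1 = -43.
Step 2. [((-(3*(x^2))) + 6) - 1 = -43] add 1: x sits inside (… - 1) ⇒ sub: (-(3*(x^2))) + 6 = -42.
Step 3. [(-(3*(x^2))) + 6 = -42] 6 comes off first (subtract 6), so sub: -(3*(x^2)) = -48.
Step 4. [-(3*(x^2)) = -48] LHS negated; negate both sides, so neg: 3*(x^2) = 48.
Step 5. [3*(x^2) = 48] divide by the outer 3. So div: x^2 = 16.
Step 6. [x^2 = 16] √ both sides: 16 ≥ 0 gives two branches ⇒ sqrt: x = 4 or -4.

Answer: x ∈ {-4, 4}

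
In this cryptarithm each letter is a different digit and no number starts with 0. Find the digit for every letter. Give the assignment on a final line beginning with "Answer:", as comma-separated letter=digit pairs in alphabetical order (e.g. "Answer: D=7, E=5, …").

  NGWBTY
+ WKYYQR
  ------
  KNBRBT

Step 1. [col 1: Y + R ≡ T (mod 10)] no forcing yet in column 1 (carry-in 0); T=3 is free and consistent — try it, so T=3.
Step 2. [col 1: Y + R ≡ T (mod 10)] several values work for R in column 1 (Y + R ≡ T (mod 10), carry-in 0); try R=6. So R=6.
Step 3. [col 1: Y + R ≡ T (mod 10)] column 1 reads Y+R+carry(0)=T with R=6, T=3; with digits 3,6 already taken and all letters distinct, the only value for Y is 7 ⇒ Y=7.
Step 4. [col 2: T + Q ≡ B (mod 10)] column 2 (T + Q ≡ B (mod 10), carry-in 1) doesn't pin Q yet; pick Q=5 and continue ⇒ Q=5.
Step 5. [col 2: T + Q ≡ B (mod 10)] column 2 reads T+Q+carry(1)=B with T=3, Q=5; with digits 3,5,6,7 already taken and all letters distinct, the only value for B is 9 ⇒ B=9.
Step 6. [col 4: W + Y ≡ B (mod 10)] in column 4 we have W+Y≡B with carry-in 1; given Y=7, B=9 and digits 3,5,6,7,9 already taken and all letters distinct, that pins W to 1, so W=1.
Step 7. [col 5: G + K ≡ N (mod 10)] K=4 is one option consistent with column 5 (G + K ≡ N (mod 10), carry-in 0) — take it, so K=4.
Step 8. [col 5: G + K ≡ N (mod 10)] column 5: given K=4, carry-in 0, and digits 1,3,4,5,6,7,9 already taken and all letters distinct, G+K≡N (mod 10) forces G=8 ⇒ G=8.
Step 9. [col 5: G + K ≡ N (mod 10)] column 5 reads G+K+carry(0)=N with G=8, K=4; with digits 1,3,4,5,6,7,8,9 already taken and all letters distinct, the only value for N is 2 ⇒ N=2.

Answer: B=9, G=8, K=4, N=2, Q=5, R=6, T=3, W=1, Y=7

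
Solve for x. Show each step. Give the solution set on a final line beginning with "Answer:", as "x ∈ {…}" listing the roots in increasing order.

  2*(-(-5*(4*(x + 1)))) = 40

Step 1. [2*(-(-5*(4*(x + 1)))) = 40] 2 out front; divide by 2 ⇒ div: -(-5*(4*(x + 1))) = 20.
Step 2. [-(-5*(4*(x + 1))) = 20] LHS negated; negate both sides. So neg: -5*(4*(x + 1)) = -20.
Step 3. [-5*(4*(x + 1)) = -20] -5·(inner) — divide through by -5 ⇒ div: 4*(x + 1) = 4.
Step 4. [4*(x + 1) = 4] leading coefficient 4: divide by 4. So div: x + 1 = 1.
Step 5. [x + 1 = 1] 1 comes off first (subtract 1). So sub: x = 0.

Answer: x ∈ {0}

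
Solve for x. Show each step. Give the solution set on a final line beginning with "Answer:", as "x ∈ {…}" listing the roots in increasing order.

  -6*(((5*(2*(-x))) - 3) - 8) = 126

Step 1. [-6*(((5*(2*(-x))) - 3) - 8) = 126] leading coefficient -6: divide by -6. So div: ((5*(2*(-x))) - 3) - 8 = -21.
Step 2. [((5*(2*(-x))) - 3) - 8 = -21] add 8: x sits inside (… - 8) ⇒ sub: (5*(2*(-x))) - 3 = -13.
Step 3. [(5*(2*(-x))) - 3 = -13] 3 comes off first (add 3), so sub: 5*(2*(-x)) = -10.
Step 4. [5*(2*(-x)) = -10] leading coefficient 5: divide by 5, so div: 2*(-x) = -2.
Step 5. [2*(-x) = -2] LHS = 2·(…); ÷2 both sides, so div: -x = -1.
Step 6. [-x = -1] flip signs both sides, so neg: x = 1.

Answer: x ∈ {1}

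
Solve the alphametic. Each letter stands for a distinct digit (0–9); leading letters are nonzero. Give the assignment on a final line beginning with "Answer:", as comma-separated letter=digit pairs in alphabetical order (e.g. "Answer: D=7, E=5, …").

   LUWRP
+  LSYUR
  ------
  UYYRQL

Step 1. [col 1: P + R ≡ L (mod 10)] column 1 (P + R ≡ L (mod 10), carry-in 0) doesn't pin R yet; pick R=2 and continue ⇒ R=2.
Step 2. [col 1: P + R ≡ L (mod 10)] L=9 is one option consistent with column 1 (P + R ≡ L (mod 10), carry-in 0) — take it ⇒ L=9.
Step 3. [col 1: P + R ≡ L (mod 10)] from column 1 (R=2, L=9, carry-in 0, digits 2,9 already taken and all letters distinct): P must equal 7, so P=7.
Step 4. [col 2: R + U ≡ Q (mod 10)] column 2 (R + U ≡ Q (mod 10), carry-in 0) doesn't pin Q yet; pick Q=3 and continue. So Q=3.
Step 5. [col 2: R + U ≡ Q (mod 10)] from column 2 (R=2, Q=3, carry-in 0, digits 2,3,7,9 already taken and all letters distinct): U must equal 1 ⇒ U=1.
Step 6. [col 3: W + Y ≡ R (mod 10)] column 3 (W + Y ≡ R (mod 10), carry-in 0) doesn't pin W yet; pick W=4 and continue, so W=4.
Step 7. [col 3: W + Y ≡ R (mod 10)] column 3 reads W+Y+carry(0)=R with W=4, R=2; with digits 1,2,3,4,7,9 already taken and all letters distinct, the only value for Y is 8. So Y=8.
Step 8. [col 4: U + S ≡ Y (mod 10)] from column 4 (U=1, Y=8, carry-in 1, digits 1,2,3,4,7,8,9 already taken and all letters distinct): S must equal 6. So S=6.

Answer: L=9, P=7, Q=3, R=2, S=6, U=1, W=4, Y=8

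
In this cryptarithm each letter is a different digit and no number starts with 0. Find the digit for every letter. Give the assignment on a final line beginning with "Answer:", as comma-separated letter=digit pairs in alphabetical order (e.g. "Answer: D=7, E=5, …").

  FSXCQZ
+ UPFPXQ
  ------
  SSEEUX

Step 1. [col 1: Z + Q ≡ X (mod 10)] no forcing yet in column 1 (carry-in 0); Q=6 is free and consistent — try it ⇒ Q=6.
Step 2. [col 1: Z + Q ≡ X (mod 10)] no forcing yet in column 1 (carry-in 0); Z=1 is free and consistent — try it ⇒ Z=1.
Step 3. [col 1: Z + Q ≡ X (mod 10)] from column 1 (Z=1, Q=6, carry-in 0, digits 1,6 already taken and all letters distinct): X must equal 7. So X=7.
Step 4. [col 2: Q + X ≡ U (mod 10)] from column 2 (Q=6, X=7, carry-in 0, digits 1,6,7 already taken and all letters distinct): U must equal 3, so U=3.
Step 5. [col 3: C + P ≡ E (mod 10)] no forcing yet in column 3 (carry-in 1); P=0 is free and consistent — try it, so P=0.
Step 6. [col 3: C + P ≡ E (mod 10)] column 3 (C + P ≡ E (mod 10), carry-in 1) doesn't pin C yet; pick C=8 and continue, so C=8.
Step 7. [col 3: C + P ≡ E (mod 10)] column 3 reads C+P+carry(1)=E with C=8, P=0; with digits 0,1,3,6,7,8 already taken and all letters distinct, the only value for E is 9. So E=9.
Step 8. [col 4: X + F ≡ E (mod 10)] in column 4 we have X+F≡E with carry-in 0; given X=7, E=9 and digits 0,1,3,6,7,8,9 already taken and all letters distinct, that pins F to 2. So F=2.
Step 9. [col 5: S + P ≡ S (mod 10)] several values work for S in column 5 (S + P ≡ S (mod 10), carry-in 0); try S=5. So S=5.

Answer: C=8, E=9, F=2, P=0, Q=6, S=5, U=3, X=7, Z=1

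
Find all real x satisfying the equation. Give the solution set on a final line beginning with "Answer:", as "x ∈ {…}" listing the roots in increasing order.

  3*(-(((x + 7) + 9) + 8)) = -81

Step 1. [3*(-(((x + 7) + 9) + 8)) = -81] LHS = 3·(…); ÷3 both sides, so div: -(((x + 7) + 9) + 8) = -27.
Step 2. [-(((x + 7) + 9) + 8) = -27] leading − — multiply by −1 ⇒ neg: ((x + 7) + 9) + 8 = 27.
Step 3. [((x + 7) + 9) + 8 = 27] peel the +8: subtract 8 from each side, so sub: (x + 7) + 9 = 19.
Step 4. [(x + 7) + 9 = 19] peel the +9: subtract 9 from each side ⇒ sub: x + 7 = 10.
Step 5. [x + 7 = 10] subtract 7: x sits inside (… + 7), so sub: x = 3.

Answer: x ∈ {3}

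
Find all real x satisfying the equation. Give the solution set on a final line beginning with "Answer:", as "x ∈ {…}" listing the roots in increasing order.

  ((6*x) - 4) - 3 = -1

Step 1. [((6*x) - 4) - 3 = -1] the outer -3 inverts by adding 3, so sub: (6*x) - 4 = 2.
Step 2. [(6*x) - 4 = 2] peel the -4: add 4 from each side ⇒ sub: 6*x = 6.
Step 3. [6*x = 6] leading coefficient 6: divide by 6. So div: x = 1.

Answer: x ∈ {1}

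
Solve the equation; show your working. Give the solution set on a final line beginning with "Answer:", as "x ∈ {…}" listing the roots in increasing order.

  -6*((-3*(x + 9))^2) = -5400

Step 1. [-6*((-3*(x + 9))^2) = -5400] -6·(inner) — divide through by -6. So div: (-3*(x + 9))^2 = 900.
Step 2. [(-3*(x + 9))^2 = 900] 900 ≥ 0, LHS is (·)² — take ±√, so sqrt: -3*(x + 9) = 30 or -30.
Step 3. [-3*(x + 9) = 30 or -30] -3 out front; divide by -3, so div: x + 9 = -10 or 10.
Step 4. [x + 9 = -10 or 10] subtract 9: x sits inside (… + 9). So sub: x = -19 or 1.

Answer: x ∈ {-19, 1}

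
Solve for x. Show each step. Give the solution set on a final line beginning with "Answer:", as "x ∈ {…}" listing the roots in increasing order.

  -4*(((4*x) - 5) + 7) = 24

Step 1. [-4*(((4*x) - 5) + 7) = 24] leading coefficient -4: divide by -4 ⇒ div: ((4*x) - 5) + 7 = -6.
Step 2. [((4*x) - 5) + 7 = -6] subtract 7: x sits inside (… + 7), so sub: (4*x) - 5 = -13.
Step 3. [(4*x) - 5 = -13] 5 comes off first (add 5). So sub: 4*x = -8.
Step 4. [4*x = -8] 4 out front; divide by 4 ⇒ div: x = -2.

Answer: x ∈ {-2}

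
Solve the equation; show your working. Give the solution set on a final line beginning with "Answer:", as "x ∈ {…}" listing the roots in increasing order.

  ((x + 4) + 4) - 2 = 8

Step 1. [((x + 4) + 4) - 2 = 8] -2 is outermost — add 2 both sides ⇒ sub: (x + 4) + 4 = 10.
Step 2. [(x + 4) + 4 = 10] +4 is outermost — subtract 4 both sides ⇒ sub: x + 4 = 6.
Step 3. [x + 4 = 6] 4 comes off first (subtract 4) ⇒ sub: x = 2.

Answer: x ∈ {2}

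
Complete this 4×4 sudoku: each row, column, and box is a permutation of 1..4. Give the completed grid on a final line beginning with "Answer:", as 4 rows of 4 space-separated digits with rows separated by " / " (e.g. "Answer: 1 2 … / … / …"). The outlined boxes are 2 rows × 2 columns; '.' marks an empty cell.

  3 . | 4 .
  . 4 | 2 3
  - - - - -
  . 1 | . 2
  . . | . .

Step 1. [r4c3∈{1,3}] r4c3 is the only open cell in col 3 admitting 1 ⇒ r4c3=1.
Step 2. [r4c1∈{2,4}] in col 1, 2 fits only at r4c1. So r4c1=2.
Step 3. [r4c4∈{4}] only 4 remains possible at r4c4, so r4c4=4.
Step 4. [r3c3∈{3}] nothing but 3 survives at r3c3. So r3c3=3.
Step 5. [r2c1∈{1}] r2c1 is down to just 1, so r2c1=1.
Step 6. [r1c4∈{1}] only 1 remains possible at r1c4, so r1c4=1.
Step 7. [r1c2∈{2}] r1c2's peers cover all but 2 ⇒ r1c2=2.
Step 8. [r4c2∈{3}] only 3 remains possible at r4c2 ⇒ r4c2=3.
Step 9. [r3c1∈{4}] r3c1 is down to just 4, so r3c1=4.

Answer: 3 2 4 1 / 1 4 2 3 / 4 1 3 2 / 2 3 1 4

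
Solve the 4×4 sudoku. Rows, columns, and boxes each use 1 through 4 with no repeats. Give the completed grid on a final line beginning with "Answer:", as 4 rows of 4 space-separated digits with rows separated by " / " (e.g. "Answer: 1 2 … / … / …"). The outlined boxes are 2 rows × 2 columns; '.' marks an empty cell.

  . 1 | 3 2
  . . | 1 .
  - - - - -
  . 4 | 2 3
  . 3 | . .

Step 1. [r2c4∈{4}] only 4 remains possible at r2c4. So r2c4=4.
Step 2. [r4c1∈{1,2}] row 4 places 2 nowhere but r4c1. So r4c1=2.
Step 3. [r4c4∈{1}] nothing but 1 survives at r4c4, so r4c4=1.
Step 4. [r2c2∈{2}] nothing but 2 survives at r2c2. So r2c2=2.
Step 5. [r4c3∈{4}] only 4 remains possible at r4c3. So r4c3=4.
Step 6. [r3c1∈{1}] r3c1 is down to just 1 ⇒ r3c1=1.
Step 7. [r2c1∈{3}] only 3 remains possible at r2c1 ⇒ r2c1=3.
Step 8. [r1c1∈{4}] r1c1's peers cover all but 4, so r1c1=4.

Answer: 4 1 3 2 / 3 2 1 4 / 1 4 2 3 / 2 3 4 1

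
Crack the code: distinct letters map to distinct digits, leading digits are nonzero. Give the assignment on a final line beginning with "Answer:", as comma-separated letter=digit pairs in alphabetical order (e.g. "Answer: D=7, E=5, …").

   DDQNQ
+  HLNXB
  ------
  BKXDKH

Step 1. [col 1: Q + B ≡ H (mod 10)] several values work for Q in column 1 (Q + B ≡ H (mod 10), carry-in 0); try Q=7 ⇒ Q=7.
Step 2. [col 1: Q + B ≡ H (mod 10)] column 1 (Q + B ≡ H (mod 10), carry-in 0) doesn't pin B yet; pick B=1 and continue, so B=1.
Step 3. [col 1: Q + B ≡ H (mod 10)] column 1 reads Q+B+carry(0)=H with Q=7, B=1; with digits 1,7 already taken and all letters distinct, the only value for H is 8, so H=8.
Step 4. [col 2: N + X ≡ K (mod 10)] several values work for K in column 2 (N + X ≡ K (mod 10), carry-in 0); try K=0, so K=0.
Step 5. [col 2: N + X ≡ K (mod 10)] N=4 is one option consistent with column 2 (N + X ≡ K (mod 10), carry-in 0) — take it. So N=4.
Step 6. [col 2: N + X ≡ K (mod 10)] in column 2 we have N+X≡K with carry-in 0; given N=4, K=0 and digits 0,1,4,7,8 already taken and all letters distinct, that pins X to 6 ⇒ X=6.
Step 7. [col 3: Q + N ≡ D (mod 10)] column 3: given Q=7, N=4, carry-in 1, and digits 0,1,4,6,7,8 already taken and all letters distinct, Q+N≡D (mod 10) forces D=2. So D=2.
Step 8. [col 4: D + L ≡ X (mod 10)] column 4: given D=2, X=6, carry-in 1, and digits 0,1,2,4,6,7,8 already taken and all letters distinct, D+L≡X (mod 10) forces L=3. So L=3.

Answer: B=1, D=2, H=8, K=0, L=3, N=4, Q=7, X=6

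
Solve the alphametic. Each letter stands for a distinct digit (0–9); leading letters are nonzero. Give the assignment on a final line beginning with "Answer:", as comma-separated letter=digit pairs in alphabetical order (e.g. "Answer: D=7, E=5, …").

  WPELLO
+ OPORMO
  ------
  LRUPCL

Step 1. [col 1: O + O ≡ L (mod 10)] no forcing yet in column 1 (carry-in 0); L=4 is free and consistent — try it, so L=4.
Step 2. [col 1: O + O ≡ L (mod 10)] no forcing yet in column 1 (carry-in 0); O=2 is free and consistent — try it. So O=2.
Step 3. [col 2: L + M ≡ C (mod 10)] C=3 is one option consistent with column 2 (L + M ≡ C (mod 10), carry-in 0) — take it ⇒ C=3.
Step 4. [col 2: L + M ≡ C (mod 10)] column 2: given L=4, C=3, carry-in 0, and digits 2,3,4 already taken and all letters distinct, L+M≡C (mod 10) forces M=9, so M=9.
Step 5. [col 3: L + R ≡ P (mod 10)] several values work for P in column 3 (L + R ≡ P (mod 10), carry-in 1); try P=5 ⇒ P=5.
Step 6. [col 3: L + R ≡ P (mod 10)] from column 3 (L=4, P=5, carry-in 1, digits 2,3,4,5,9 already taken and all letters distinct): R must equal 0 ⇒ R=0.
Step 7. [col 4: E + O ≡ U (mod 10)] column 4 reads E+O+carry(0)=U with O=2; with digits 0,2,3,4,5,9 already taken and all letters distinct, the only value for U is 8 ⇒ U=8.
Step 8. [col 4: E + O ≡ U (mod 10)] column 4: given O=2, U=8, carry-in 0, and digits 0,2,3,4,5,8,9 already taken and all letters distinct, E+O≡U (mod 10) forces E=6 ⇒ E=6.
Step 9. [col 6: W + O ≡ L (mod 10)] from column 6 (O=2, L=4, carry-in 1, digits 0,2,3,4,5,6,8,9 already taken and all letters distinct): W must equal 1. So W=1.

Answer: C=3, E=6, L=4, M=9, O=2, P=5, R=0, U=8, W=1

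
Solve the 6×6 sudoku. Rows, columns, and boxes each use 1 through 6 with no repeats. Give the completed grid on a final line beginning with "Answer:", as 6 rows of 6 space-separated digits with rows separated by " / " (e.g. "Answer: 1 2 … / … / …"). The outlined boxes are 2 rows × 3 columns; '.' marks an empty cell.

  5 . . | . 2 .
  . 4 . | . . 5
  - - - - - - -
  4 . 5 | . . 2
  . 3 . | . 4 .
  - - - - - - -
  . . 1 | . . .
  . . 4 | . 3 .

Step 1. [r1c6∈{1,3,4,6}] in col 6, 3 fits only at r1c6, so r1c6=3.
Step 2. [r1c3∈{6}] r1c3 is down to just 6, so r1c3=6.
Step 3. [r5c5∈{5,6}] in col 5, 5 fits only at r5c5, so r5c5=5.
Step 4. [r1c2∈{1}] nothing but 1 survives at r1c2, so r1c2=1.
Step 5. [r3c2∈{6}] nothing but 6 survives at r3c2, so r3c2=6.
Step 6. [r5c2∈{2}] nothing but 2 survives at r5c2, so r5c2=2.
Step 7. [r3c5∈{1}] r3c5 has the single candidate 1. So r3c5=1.
Step 8. [r6c1∈{6}] r6c1 has the single candidate 6 ⇒ r6c1=6.
Step 9. [r4c6∈{6}] r4c6 has the single candidate 6 ⇒ r4c6=6.
Step 10. [r5c4∈{4,6}] row 5 places 6 nowhere but r5c4 ⇒ r5c4=6.
Step 11. [r2c3∈{2,3}] r2c3 is the only open cell in col 3 admitting 3 ⇒ r2c3=3.
Step 12. [r2c4∈{1}] nothing but 1 survives at r2c4 ⇒ r2c4=1.
Step 13. [r4c3∈{2}] r4c3 is down to just 2. So r4c3=2.
Step 14. [r2c5∈{6}] r2c5's peers cover all but 6. So r2c5=6.
Step 15. [r5c6∈{4}] nothing but 4 survives at r5c6. So r5c6=4.
Step 16. [r5c1∈{3}] r5c1 is down to just 3. So r5c1=3.
Step 17. [r4c1∈{1}] r4c1's peers cover all but 1. So r4c1=1.
Step 18. [r1c4∈{4}] r1c4 is down to just 4, so r1c4=4.
Step 19. [r6c4∈{2}] r6c4's peers cover all but 2, so r6c4=2.
Step 20. [r6c6∈{1}] nothing but 1 survives at r6c6, so r6c6=1.
Step 21. [r4c4∈{5}] r4c4 is down to just 5 ⇒ r4c4=5.
Step 22. [r6c2∈{5}] r6c2 is down to just 5. So r6c2=5.
Step 23. [r2c1∈{2}] r2c1 has the single candidate 2, so r2c1=2.
Step 24. [r3c4∈{3}] nothing but 3 survives at r3c4. So r3c4=3.

Answer: 5 1 6 4 2 3 / 2 4 3 1 6 5 / 4 6 5 3 1 2 / 1 3 2 5 4 6 / 3 2 1 6 5 4 / 6 5 4 2 3 1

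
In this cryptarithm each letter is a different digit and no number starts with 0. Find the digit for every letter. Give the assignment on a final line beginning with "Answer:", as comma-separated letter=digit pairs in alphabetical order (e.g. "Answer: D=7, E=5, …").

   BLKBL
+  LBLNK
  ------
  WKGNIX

Step 1. [col 1: L + K ≡ X (mod 10)] column 1 (L + K ≡ X (mod 10), carry-in 0) doesn't pin X yet; pick X=8 and continue. So X=8.
Step 2. [W] adding two 5-digit numbers gives at most 5+1 digits, and here it does — W is that final carry and must be 1, so W=1.
Step 3. [col 1: L + K ≡ X (mod 10)] column 1 (L + K ≡ X (mod 10), carry-in 0) doesn't pin K yet; pick K=3 and continue, so K=3.
Step 4. [col 1: L + K ≡ X (mod 10)] column 1 reads L+K+carry(0)=X with K=3, X=8; with digits 1,3,8 already taken and all letters distinct, the only value for L is 5. So L=5.
Step 5. [col 2: B + N ≡ I (mod 10)] several values work for I in column 2 (B + N ≡ I (mod 10), carry-in 0); try I=6. So I=6.
Step 6. [col 2: B + N ≡ I (mod 10)] B=7 is one option consistent with column 2 (B + N ≡ I (mod 10), carry-in 0) — take it, so B=7.
Step 7. [col 2: B + N ≡ I (mod 10)] in column 2 we have B+N≡I with carry-in 0; given B=7, I=6 and digits 1,3,5,6,7,8 already taken and all letters distinct, that pins N to 9. So N=9.
Step 8. [col 4: L + B ≡ G (mod 10)] column 4 reads L+B+carry(0)=G with L=5, B=7; with digits 1,3,5,6,7,8,9 already taken and all letters distinct, the only value for G is 2. So G=2.

Answer: B=7, G=2, I=6, K=3, L=5, N=9, W=1, X=8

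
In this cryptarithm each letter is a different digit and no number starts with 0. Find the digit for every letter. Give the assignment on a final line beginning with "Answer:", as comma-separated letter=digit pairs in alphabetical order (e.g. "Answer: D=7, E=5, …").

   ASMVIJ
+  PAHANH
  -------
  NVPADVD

Step 1. [col 1: J + H ≡ D (mod 10)] no forcing yet in column 1 (carry-in 0); H=9 is free and consistent — try it ⇒ H=9.
Step 2. [col 1: J + H ≡ D (mod 10)] no forcing yet in column 1 (carry-in 0); D=6 is free and consistent — try it, so D=6.
Step 3. [N] N is the leading digit of a 7-digit sum of two 6-digit numbers; the final carry is exactly 1 ⇒ N=1.
Step 4. [col 1: J + H ≡ D (mod 10)] column 1 reads J+H+carry(0)=D with H=9, D=6; with digits 1,6,9 already taken and all letters distinct, the only value for J is 7 ⇒ J=7.
Step 5. [col 2: I + N ≡ V (mod 10)] column 2 (I + N ≡ V (mod 10), carry-in 1) doesn't pin V yet; pick V=2 and continue ⇒ V=2.
Step 6. [col 2: I + N ≡ V (mod 10)] from column 2 (N=1, V=2, carry-in 1, digits 1,2,6,7,9 already taken and all letters distinct): I must equal 0, so I=0.
Step 7. [col 3: V + A ≡ D (mod 10)] in column 3 we have V+A≡D with carry-in 0; given V=2, D=6 and digits 0,1,2,6,7,9 already taken and all letters distinct, that pins A to 4 ⇒ A=4.
Step 8. [col 4: M + H ≡ A (mod 10)] column 4: given H=9, A=4, carry-in 0, and digits 0,1,2,4,6,7,9 already taken and all letters distinct, M+H≡A (mod 10) forces M=5 ⇒ M=5.
Step 9. [col 5: S + A ≡ P (mod 10)] P=8 is one option consistent with column 5 (S + A ≡ P (mod 10), carry-in 1) — take it ⇒ P=8.
Step 10. [col 5: S + A ≡ P (mod 10)] column 5: given A=4, P=8, carry-in 1, and digits 0,1,2,4,5,6,7,8,9 already taken and all letters distinct, S+A≡P (mod 10) forces S=3 ⇒ S=3.

Answer: A=4, D=6, H=9, I=0, J=7, M=5, N=1, P=8, S=3, V=2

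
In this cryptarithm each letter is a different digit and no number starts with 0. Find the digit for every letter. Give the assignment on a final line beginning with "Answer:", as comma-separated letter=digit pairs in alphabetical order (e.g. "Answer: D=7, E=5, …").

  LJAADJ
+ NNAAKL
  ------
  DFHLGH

Step 1. [col 1: J + L ≡ H (mod 10)] several values work for H in column 1 (J + L ≡ H (mod 10), carry-in 0); try H=4 ⇒ H=4.
Step 2. [col 1: J + L ≡ H (mod 10)] no forcing yet in column 1 (carry-in 0); J=9 is free and consistent — try it. So J=9.
Step 3. [col 1: J + L ≡ H (mod 10)] column 1 reads J+L+carry(0)=H with J=9, H=4; with digits 4,9 already taken and all letters distinct, the only value for L is 5, so L=5.
Step 4. [col 2: D + K ≡ G (mod 10)] several values work for G in column 2 (D + K ≡ G (mod 10), carry-in 1); try G=6. So G=6.
Step 5. [col 2: D + K ≡ G (mod 10)] no forcing yet in column 2 (carry-in 1); K=8 is free and consistent — try it, so K=8.
Step 6. [col 2: D + K ≡ G (mod 10)] column 2: given K=8, G=6, carry-in 1, and digits 4,5,6,8,9 already taken and all letters distinct, D+K≡G (mod 10) forces D=7 ⇒ D=7.
Step 7. [col 3: A + A ≡ L (mod 10)] in column 3 we have A+A≡L with carry-in 1; given L=5 and digits 4,5,6,7,8,9 already taken and all letters distinct, that pins A to 2. So A=2.
Step 8. [col 5: J + N ≡ F (mod 10)] column 5 reads J+N+carry(0)=F with J=9; with digits 2,4,5,6,7,8,9 already taken and all letters distinct, the only value for F is 0, so F=0.
Step 9. [col 5: J + N ≡ F (mod 10)] in column 5 we have J+N≡F with carry-in 0; given J=9, F=0 and digits 0,2,4,5,6,7,8,9 already taken and all letters distinct, that pins N to 1, so N=1.

Answer: A=2, D=7, F=0, G=6, H=4, J=9, K=8, L=5, N=1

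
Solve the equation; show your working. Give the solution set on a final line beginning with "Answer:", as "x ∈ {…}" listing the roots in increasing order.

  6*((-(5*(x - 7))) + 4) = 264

Step 1. [6*((-(5*(x - 7))) + 4) = 264] 6 out front; divide by 6 ⇒ div: (-(5*(x - 7))) + 4 = 44.
Step 2. [(-(5*(x - 7))) + 4 = 44] the outer +4 inverts by subtracting 4. So sub: -(5*(x - 7)) = 40.
Step 3. [-(5*(x - 7)) = 40] leading − — multiply by −1. So neg: 5*(x - 7) = -40.
Step 4. [5*(x - 7) = -40] 5 out front; divide by 5, so div: x - 7 = -8.
Step 5. [x - 7 = -8] the outer -7 inverts by adding 7. So sub: x = -1.

Answer: x ∈ {-1}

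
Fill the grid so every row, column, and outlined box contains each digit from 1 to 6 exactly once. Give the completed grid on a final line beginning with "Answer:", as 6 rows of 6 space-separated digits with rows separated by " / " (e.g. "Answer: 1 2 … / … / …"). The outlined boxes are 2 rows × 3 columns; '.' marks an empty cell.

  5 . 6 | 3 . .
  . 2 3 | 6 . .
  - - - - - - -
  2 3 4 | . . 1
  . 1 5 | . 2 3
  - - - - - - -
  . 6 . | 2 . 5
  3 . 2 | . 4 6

Step 1. [r2c1∈{1,4}] in box 1, 1 fits only at r2c1 ⇒ r2c1=1.
Step 2. [r2c5∈{5}] nothing but 5 survives at r2c5, so r2c5=5.
Step 3. [r2c6∈{4}] r2c6's peers cover all but 4 ⇒ r2c6=4.
Step 4. [r5c3∈{1}] r5c3 is down to just 1, so r5c3=1.
Step 5. [r1c2∈{4}] nothing but 4 survives at r1c2. So r1c2=4.
Step 6. [r6c2∈{5}] only 5 remains possible at r6c2 ⇒ r6c2=5.
Step 7. [r6c4∈{1}] r6c4 has the single candidate 1. So r6c4=1.
Step 8. [r1c5∈{1}] r1c5's peers cover all but 1. So r1c5=1.
Step 9. [r3c4∈{5}] r3c4's peers cover all but 5. So r3c4=5.
Step 10. [r4c1∈{6}] r4c1 has the single candidate 6, so r4c1=6.
Step 11. [r3c5∈{6}] nothing but 6 survives at r3c5 ⇒ r3c5=6.
Step 12. [r4c4∈{4}] r4c4 is down to just 4, so r4c4=4.
Step 13. [r5c5∈{3}] r5c5's peers cover all but 3. So r5c5=3.
Step 14. [r5c1∈{4}] only 4 remains possible at r5c1 ⇒ r5c1=4.
Step 15. [r1c6∈{2}] only 2 remains possible at r1c6, so r1c6=2.

Answer: 5 4 6 3 1 2 / 1 2 3 6 5 4 / 2 3 4 5 6 1 / 6 1 5 4 2 3 / 4 6 1 2 3 5 / 3 5 2 1 4 6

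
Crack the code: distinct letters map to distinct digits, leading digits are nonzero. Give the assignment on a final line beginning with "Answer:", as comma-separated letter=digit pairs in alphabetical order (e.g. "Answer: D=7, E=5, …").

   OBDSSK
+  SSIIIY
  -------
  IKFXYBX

Step 1. [I] I is the leading digit of a 7-digit sum of two 6-digit numbers; the final carry is exactly 1. So I=1.
Step 2. [col 1: K + Y ≡ X (mod 10)] several values work for X in column 1 (K + Y ≡ X (mod 10), carry-in 0); try X=0 ⇒ X=0.
Step 3. [col 1: K + Y ≡ X (mod 10)] column 1 (K + Y ≡ X (mod 10), carry-in 0) doesn't pin Y yet; pick Y=6 and continue. So Y=6.
Step 4. [col 1: K + Y ≡ X (mod 10)] in column 1 we have K+Y≡X with carry-in 0; given Y=6, X=0 and digits 0,1,6 already taken and all letters distinct, that pins K to 4, so K=4.
Step 5. [col 2: S + I ≡ B (mod 10)] column 2 (S + I ≡ B (mod 10), carry-in 1) doesn't pin S yet; pick S=5 and continue ⇒ S=5.
Step 6. [col 2: S + I ≡ B (mod 10)] from column 2 (S=5, I=1, carry-in 1, digits 0,1,4,5,6 already taken and all letters distinct): B must equal 7, so B=7.
Step 7. [col 4: D + I ≡ X (mod 10)] in column 4 we have D+I≡X with carry-in 0; given I=1, X=0 and digits 0,1,4,5,6,7 already taken and all letters distinct, that pins D to 9, so D=9.
Step 8. [col 5: B + S ≡ F (mod 10)] from column 5 (B=7, S=5, carry-in 1, digits 0,1,4,5,6,7,9 already taken and all letters distinct): F must equal 3 ⇒ F=3.
Step 9. [col 6: O + S ≡ K (mod 10)] from column 6 (S=5, K=4, carry-in 1, digits 0,1,3,4,5,6,7,9 already taken and all letters distinct): O must equal 8 ⇒ O=8.

Answer: B=7, D=9, F=3, I=1, K=4, O=8, S=5, X=0, Y=6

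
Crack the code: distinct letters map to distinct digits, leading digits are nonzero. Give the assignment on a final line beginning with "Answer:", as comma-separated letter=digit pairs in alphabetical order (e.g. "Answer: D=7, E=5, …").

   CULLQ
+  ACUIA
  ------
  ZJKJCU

Step 1. [Z] Z is the leading digit of a 6-digit sum of two 5-digit numbers; the final carry is exactly 1. So Z=1.
Step 2. [col 1: Q + A ≡ U (mod 10)] no forcing yet in column 1 (carry-in 0); Q=5 is free and consistent — try it, so Q=5.
Step 3. [col 1: Q + A ≡ U (mod 10)] column 1 (Q + A ≡ U (mod 10), carry-in 0) doesn't pin A yet; pick A=7 and continue. So A=7.
Step 4. [col 1: Q + A ≡ U (mod 10)] in column 1 we have Q+A≡U with carry-in 0; given Q=5, A=7 and digits 1,5,7 already taken and all letters distinct, that pins U to 2 ⇒ U=2.
Step 5. [col 2: L + I ≡ C (mod 10)] no forcing yet in column 2 (carry-in 1); L=4 is free and consistent — try it. So L=4.
Step 6. [col 2: L + I ≡ C (mod 10)] no forcing yet in column 2 (carry-in 1); I=3 is free and consistent — try it ⇒ I=3.
Step 7. [col 2: L + I ≡ C (mod 10)] from column 2 (L=4, I=3, carry-in 1, digits 1,2,3,4,5,7 already taken and all letters distinct): C must equal 8 ⇒ C=8.
Step 8. [col 3: L + U ≡ J (mod 10)] in column 3 we have L+U≡J with carry-in 0; given L=4, U=2 and digits 1,2,3,4,5,7,8 already taken and all letters distinct, that pins J to 6. So J=6.
Step 9. [col 4: U + C ≡ K (mod 10)] from column 4 (U=2, C=8, carry-in 0, digits 1,2,3,4,5,6,7,8 already taken and all letters distinct): K must equal 0, so K=0.

Answer: A=7, C=8, I=3, J=6, K=0, L=4, Q=5, U=2, Z=1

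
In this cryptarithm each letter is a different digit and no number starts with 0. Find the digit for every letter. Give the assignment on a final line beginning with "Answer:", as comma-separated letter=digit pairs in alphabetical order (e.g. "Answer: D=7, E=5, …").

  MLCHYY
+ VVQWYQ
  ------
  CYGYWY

Step 1. [col 1: Y + Q ≡ Y (mod 10)] in column 1 we have Y+Q≡Y with carry-in 0; given nothing yet and all letters distinct, none taken yet, that pins Q to 0, so Q=0.
Step 2. [col 1: Y + Q ≡ Y (mod 10)] Y=2 is one option consistent with column 1 (Y + Q ≡ Y (mod 10), carry-in 0) — take it ⇒ Y=2.
Step 3. [col 2: Y + Y ≡ W (mod 10)] column 2: given Y=2, carry-in 0, and digits 0,2 already taken and all letters distinct, Y+Y≡W (mod 10) forces W=4 ⇒ W=4.
Step 4. [col 3: H + W ≡ Y (mod 10)] column 3: given W=4, Y=2, carry-in 0, and digits 0,2,4 already taken and all letters distinct, H+W≡Y (mod 10) forces H=8, so H=8.
Step 5. [col 4: C + Q ≡ G (mod 10)] column 4 (C + Q ≡ G (mod 10), carry-in 1) doesn't pin C yet; pick C=5 and continue, so C=5.
Step 6. [col 4: C + Q ≡ G (mod 10)] from column 4 (C=5, Q=0, carry-in 1, digits 0,2,4,5,8 already taken and all letters distinct): G must equal 6. So G=6.
Step 7. [col 5: L + V ≡ Y (mod 10)] several values work for L in column 5 (L + V ≡ Y (mod 10), carry-in 0); try L=9, so L=9.
Step 8. [col 5: L + V ≡ Y (mod 10)] column 5 reads L+V+carry(0)=Y with L=9, Y=2; with digits 0,2,4,5,6,8,9 already taken and all letters distinct, the only value for V is 3, so V=3.
Step 9. [col 6: M + V ≡ C (mod 10)] column 6: given V=3, C=5, carry-in 1, and digits 0,2,3,4,5,6,8,9 already taken and all letters distinct, M+V≡C (mod 10) forces M=1, so M=1.

Answer: C=5, G=6, H=8, L=9, M=1, Q=0, V=3, W=4, Y=2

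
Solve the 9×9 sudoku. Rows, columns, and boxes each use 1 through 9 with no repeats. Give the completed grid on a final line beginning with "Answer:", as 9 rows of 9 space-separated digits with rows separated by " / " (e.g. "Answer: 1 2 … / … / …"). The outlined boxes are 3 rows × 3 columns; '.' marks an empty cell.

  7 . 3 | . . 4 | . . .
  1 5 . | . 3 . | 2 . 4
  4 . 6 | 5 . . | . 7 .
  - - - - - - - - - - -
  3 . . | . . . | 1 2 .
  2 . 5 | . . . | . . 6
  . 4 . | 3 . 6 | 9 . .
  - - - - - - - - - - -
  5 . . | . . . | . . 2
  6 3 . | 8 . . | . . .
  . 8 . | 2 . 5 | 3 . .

Step 1. [r3c7∈{8}] r3c7 is down to just 8. So r3c7=8.
Step 2. [r1c5∈{1,2,6,8,9}] across row 1, 8 lands solely at r1c5 ⇒ r1c5=8.
Step 3. [r9c1∈{9}] r9c1 has the single candidate 9 ⇒ r9c1=9.
Step 4. [r7c8∈{1,4,6,8,9}] row 7 places 8 nowhere but r7c8 ⇒ r7c8=8.
Step 5. [r6c8∈{5}] r6c8's peers cover all but 5. So r6c8=5.
Step 6. [r3c6∈{1,2,9}] in col 6, 2 fits only at r3c6. So r3c6=2.
Step 7. [r3c2∈{9}] only 9 remains possible at r3c2. So r3c2=9.
Step 8. [r3c5∈{1}] r3c5's peers cover all but 1. So r3c5=1.
Step 9. [r6c3∈{1,7,8}] r6c3 is the only open cell in row 6 admitting 1. So r6c3=1.
Step 10. [r5c2∈{7}] r5c2 has the single candidate 7. So r5c2=7.
Step 11. [r5c7∈{4}] r5c7 is down to just 4, so r5c7=4.
Step 12. [r5c5∈{9}] r5c5 has the single candidate 9, so r5c5=9.
Step 13. [r7c6∈{1,3,7,9}] across row 7, 3 lands solely at r7c6, so r7c6=3.
Step 14. [r7c4∈{1,4,6,7,9}] across row 7, 9 lands solely at r7c4. So r7c4=9.
Step 15. [r8c6∈{1,7}] across box 8, 1 lands solely at r8c6. So r8c6=1.
Step 16. [r1c4∈{6}] only 6 remains possible at r1c4 ⇒ r1c4=6.
Step 17. [r7c7∈{6,7}] col 7 places 6 nowhere but r7c7. So r7c7=6.
Step 18. [r8c7∈{5,7}] 7 has one home in col 7: r8c7 ⇒ r8c7=7.
Step 19. [r8c5∈{4}] only 4 remains possible at r8c5 ⇒ r8c5=4.
Step 20. [r7c5∈{7}] r7c5 is down to just 7 ⇒ r7c5=7.
Step 21. [r8c8∈{9}] r8c8 is down to just 9 ⇒ r8c8=9.
Step 22. [r6c9∈{7,8}] r6c9 is the only open cell in row 6 admitting 7 ⇒ r6c9=7.
Step 23. [r4c9∈{8}] only 8 remains possible at r4c9, so r4c9=8.
Step 24. [r9c8∈{1,4}] 4 has one home in col 8: r9c8, so r9c8=4.
Step 25. [r4c6∈{7}] r4c6 has the single candidate 7 ⇒ r4c6=7.
Step 26. [r1c9∈{1,5,9}] row 1 places 9 nowhere but r1c9 ⇒ r1c9=9.
Step 27. [r5c6∈{8}] r5c6 has the single candidate 8. So r5c6=8.
Step 28. [r7c3∈{4}] r7c3 is down to just 4, so r7c3=4.
Step 29. [r1c2∈{2}] r1c2 has the single candidate 2 ⇒ r1c2=2.
Step 30. [r1c8∈{1}] nothing but 1 survives at r1c8, so r1c8=1.
Step 31. [r9c3∈{7}] r9c3 has the single candidate 7 ⇒ r9c3=7.
Step 32. [r8c3∈{2}] nothing but 2 survives at r8c3 ⇒ r8c3=2.
Step 33. [r2c3∈{8}] only 8 remains possible at r2c3, so r2c3=8.
Step 34. [r2c8∈{6}] nothing but 6 survives at r2c8 ⇒ r2c8=6.
Step 35. [r3c9∈{3}] nothing but 3 survives at r3c9, so r3c9=3.
Step 36. [r4c4∈{4}] only 4 remains possible at r4c4. So r4c4=4.
Step 37. [r1c7∈{5}] nothing but 5 survives at r1c7 ⇒ r1c7=5.
Step 38. [r6c5∈{2}] r6c5 has the single candidate 2 ⇒ r6c5=2.
Step 39. [r4c3∈{9}] r4c3 has the single candidate 9. So r4c3=9.
Step 40. [r4c5∈{5}] r4c5's peers cover all but 5. So r4c5=5.
Step 41. [r9c9∈{1}] only 1 remains possible at r9c9. So r9c9=1.
Step 42. [r5c8∈{3}] r5c8 is down to just 3. So r5c8=3.
Step 43. [r6c1∈{8}] r6c1 is down to just 8 ⇒ r6c1=8.
Step 44. [r7c2∈{1}] nothing but 1 survives at r7c2. So r7c2=1.
Step 45. [r9c5∈{6}] r9c5 is down to just 6. So r9c5=6.
Step 46. [r2c6∈{9}] r2c6 has the single candidate 9, so r2c6=9.
Step 47. [r2c4∈{7}] r2c4 is down to just 7, so r2c4=7.
Step 48. [r8c9∈{5}] r8c9's peers cover all but 5. So r8c9=5.
Step 49. [r4c2∈{6}] r4c2's peers cover all but 6. So r4c2=6.
Step 50. [r5c4∈{1}] nothing but 1 survives at r5c4. So r5c4=1.

Answer: 7 2 3 6 8 4 5 1 9 / 1 5 8 7 3 9 2 6 4 / 4 9 6 5 1 2 8 7 3 / 3 6 9 4 5 7 1 2 8 / 2 7 5 1 9 8 4 3 6 / 8 4 1 3 2 6 9 5 7 / 5 1 4 9 7 3 6 8 2 / 6 3 2 8 4 1 7 9 5 / 9 8 7 2 6 5 3 4 1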